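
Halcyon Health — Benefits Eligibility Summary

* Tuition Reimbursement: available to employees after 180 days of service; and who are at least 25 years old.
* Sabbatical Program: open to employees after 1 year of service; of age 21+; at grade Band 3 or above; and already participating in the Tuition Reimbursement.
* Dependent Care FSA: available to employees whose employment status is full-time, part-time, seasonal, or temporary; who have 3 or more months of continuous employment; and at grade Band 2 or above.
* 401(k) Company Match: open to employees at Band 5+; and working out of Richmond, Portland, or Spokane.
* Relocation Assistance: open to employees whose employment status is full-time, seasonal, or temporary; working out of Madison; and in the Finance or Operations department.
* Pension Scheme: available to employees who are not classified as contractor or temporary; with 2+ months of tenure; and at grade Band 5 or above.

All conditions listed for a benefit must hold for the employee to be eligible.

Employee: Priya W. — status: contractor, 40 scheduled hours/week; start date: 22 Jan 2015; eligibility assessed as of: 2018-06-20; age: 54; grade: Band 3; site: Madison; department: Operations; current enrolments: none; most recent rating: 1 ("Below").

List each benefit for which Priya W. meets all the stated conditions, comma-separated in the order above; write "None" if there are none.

Tuition Reimbursement

Service from 22 Jan 2015 to 2018-06-20: 1245 days.
Tuition Reimbursement — service 1245 days ≥ 180 days ✓; age 54 ≥ 25 ✓ → eligible.
Sabbatical Program — service 1245 days ≥ 1 year (≈365 days) ✓; age 54 ≥ 21 ✓; grade Band 3 ≥ Band 3 ✓; not enrolled in Tuition Reimbursement ✗ → not eligible.
Dependent Care FSA — status contractor ✗ (requires full-time, part-time, seasonal, or temporary) → not eligible.
401(k) Company Match — grade Band 3 < Band 5 ✗ → not eligible.
Relocation Assistance — status contractor ✗ (requires full-time, seasonal, or temporary) → not eligible.
Pension Scheme — status contractor ✗ (excluded) → not eligible.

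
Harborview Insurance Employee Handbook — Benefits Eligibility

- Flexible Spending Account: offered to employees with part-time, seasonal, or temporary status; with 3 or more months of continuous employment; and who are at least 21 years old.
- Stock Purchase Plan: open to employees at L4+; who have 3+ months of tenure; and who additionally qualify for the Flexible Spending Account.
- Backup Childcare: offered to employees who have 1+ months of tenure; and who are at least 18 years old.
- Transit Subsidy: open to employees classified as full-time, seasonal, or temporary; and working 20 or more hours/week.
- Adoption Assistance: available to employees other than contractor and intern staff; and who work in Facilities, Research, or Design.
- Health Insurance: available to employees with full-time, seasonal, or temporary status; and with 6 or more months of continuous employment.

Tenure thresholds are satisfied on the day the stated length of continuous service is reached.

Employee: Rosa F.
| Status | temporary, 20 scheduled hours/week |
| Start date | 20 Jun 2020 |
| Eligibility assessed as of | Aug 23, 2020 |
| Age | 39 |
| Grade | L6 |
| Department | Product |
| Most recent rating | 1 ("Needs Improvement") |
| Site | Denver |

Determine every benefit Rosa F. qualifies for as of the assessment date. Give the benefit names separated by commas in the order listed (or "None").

Backup Childcare, Transit Subsidy

Service from 20 Jun 2020 to Aug 23, 2020: 64 days.
Flexible Spending Account — status temporary ✓; service 64 days < 3 months (≈90 days) ✗ → not eligible.
Stock Purchase Plan — grade L6 ≥ L4 ✓; service 64 days < 3 months (≈90 days) ✗ → not eligible.
Backup Childcare — service 64 days ≥ 1 month (≈30 days) ✓; age 39 ≥ 18 ✓ → eligible.
Transit Subsidy — status temporary ✓; 20 hrs/wk ≥ 20 ✓ → eligible.
Adoption Assistance — status temporary ✓ (not excluded); dept Product ✗ → not eligible.
Health Insurance — status temporary ✓; service 64 days < 6 months (≈180 days) ✗ → not eligible.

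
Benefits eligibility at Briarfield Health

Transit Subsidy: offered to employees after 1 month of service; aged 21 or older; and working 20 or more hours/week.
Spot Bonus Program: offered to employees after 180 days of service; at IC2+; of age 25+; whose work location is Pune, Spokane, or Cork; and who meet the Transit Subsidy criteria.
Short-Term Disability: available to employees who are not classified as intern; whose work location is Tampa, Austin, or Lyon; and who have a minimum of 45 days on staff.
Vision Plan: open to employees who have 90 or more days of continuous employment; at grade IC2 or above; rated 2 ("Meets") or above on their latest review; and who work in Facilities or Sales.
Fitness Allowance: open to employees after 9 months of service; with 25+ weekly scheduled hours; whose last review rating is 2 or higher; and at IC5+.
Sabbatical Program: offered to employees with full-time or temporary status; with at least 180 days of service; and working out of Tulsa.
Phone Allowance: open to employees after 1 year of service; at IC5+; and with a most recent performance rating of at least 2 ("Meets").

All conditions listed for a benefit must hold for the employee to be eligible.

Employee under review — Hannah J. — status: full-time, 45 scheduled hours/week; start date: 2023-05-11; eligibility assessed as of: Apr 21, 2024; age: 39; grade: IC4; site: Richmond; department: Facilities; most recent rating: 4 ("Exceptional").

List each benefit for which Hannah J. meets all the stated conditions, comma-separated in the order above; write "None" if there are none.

Service from 2023-05-11 to Apr 21, 2024: 346 days.
Transit Subsidy — service 346 days ≥ 1 month (≈30 days) ✓; age 39 ≥ 21 ✓; 45 hrs/wk ≥ 20 ✓ → eligible.
Spot Bonus Program — service 346 days ≥ 180 days ✓; grade IC4 ≥ IC2 ✓; age 39 ≥ 25 ✓; site Richmond ✗ (not Pune, Spokane, or Cork) → not eligible.
Short-Term Disability — status full-time ✓ (not excluded); site Richmond ✗ (not Tampa, Austin, or Lyon) → not eligible.
Vision Plan — service 346 days ≥ 90 days ✓; grade IC4 ≥ IC2 ✓; rating 4 ≥ 2 ✓; dept Facilities ✓ → eligible.
Fitness Allowance — service 346 days ≥ 9 months (≈270 days) ✓; 45 hrs/wk ≥ 25 ✓; rating 4 ≥ 2 ✓; grade IC4 < IC5 ✗ → not eligible.
Sabbatical Program — status full-time ✓; service 346 days ≥ 180 days ✓; site Richmond ✗ (not Tulsa) → not eligible.
Phone Allowance — service 346 days < 1 year (≈365 days) ✗ → not eligible.

Transit Subsidy, Vision Plan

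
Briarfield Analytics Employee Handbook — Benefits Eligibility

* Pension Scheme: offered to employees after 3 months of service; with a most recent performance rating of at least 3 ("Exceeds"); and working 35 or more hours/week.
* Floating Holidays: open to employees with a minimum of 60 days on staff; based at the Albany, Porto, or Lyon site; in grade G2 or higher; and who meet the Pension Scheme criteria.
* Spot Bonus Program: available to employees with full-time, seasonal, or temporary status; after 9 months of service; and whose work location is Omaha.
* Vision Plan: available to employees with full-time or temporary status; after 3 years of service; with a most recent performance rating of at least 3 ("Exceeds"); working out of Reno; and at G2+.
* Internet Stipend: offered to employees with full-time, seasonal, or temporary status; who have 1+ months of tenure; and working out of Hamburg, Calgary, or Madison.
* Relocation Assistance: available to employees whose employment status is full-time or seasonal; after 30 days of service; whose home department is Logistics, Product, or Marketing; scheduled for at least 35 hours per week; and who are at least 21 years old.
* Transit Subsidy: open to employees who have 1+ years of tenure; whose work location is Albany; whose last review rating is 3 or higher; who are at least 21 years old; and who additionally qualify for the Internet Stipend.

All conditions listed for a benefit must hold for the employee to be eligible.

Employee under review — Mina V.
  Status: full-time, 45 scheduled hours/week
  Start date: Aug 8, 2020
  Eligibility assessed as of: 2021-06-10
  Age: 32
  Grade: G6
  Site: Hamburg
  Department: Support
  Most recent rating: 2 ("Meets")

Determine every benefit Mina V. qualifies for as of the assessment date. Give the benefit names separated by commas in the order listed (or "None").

Internet Stipend

Service from Aug 8, 2020 to 2021-06-10: 306 days.
Pension Scheme — service 306 days ≥ 3 months (≈90 days) ✓; rating 2 < 3 ✗ → not eligible.
Floating Holidays — service 306 days ≥ 60 days ✓; site Hamburg ✗ (not Albany, Porto, or Lyon) → not eligible.
Spot Bonus Program — status full-time ✓; service 306 days ≥ 9 months (≈270 days) ✓; site Hamburg ✗ (not Omaha) → not eligible.
Vision Plan — status full-time ✓; service 306 days < 3 years (≈1095 days) ✗ → not eligible.
Internet Stipend — status full-time ✓; service 306 days ≥ 1 month (≈30 days) ✓; site Hamburg ✓ → eligible.
Relocation Assistance — status full-time ✓; service 306 days ≥ 30 days ✓; dept Support ✗ → not eligible.
Transit Subsidy — service 306 days < 1 year (≈365 days) ✗ → not eligible.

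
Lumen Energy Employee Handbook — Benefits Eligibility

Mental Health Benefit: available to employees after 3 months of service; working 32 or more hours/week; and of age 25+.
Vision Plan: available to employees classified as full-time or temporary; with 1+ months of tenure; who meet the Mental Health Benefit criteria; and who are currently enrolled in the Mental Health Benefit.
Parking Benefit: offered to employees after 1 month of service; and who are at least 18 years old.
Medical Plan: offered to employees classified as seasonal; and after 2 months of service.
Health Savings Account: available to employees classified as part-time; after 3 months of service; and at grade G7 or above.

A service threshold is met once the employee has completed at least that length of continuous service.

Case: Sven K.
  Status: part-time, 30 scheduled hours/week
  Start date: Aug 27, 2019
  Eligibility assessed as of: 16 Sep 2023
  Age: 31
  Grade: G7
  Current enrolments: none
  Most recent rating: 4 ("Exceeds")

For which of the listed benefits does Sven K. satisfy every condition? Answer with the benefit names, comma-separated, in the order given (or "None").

Parking Benefit, Health Savings Account

Service from Aug 27, 2019 to 16 Sep 2023: 1481 days.
Mental Health Benefit — service 1481 days ≥ 3 months (≈90 days) ✓; 30 hrs/wk < 32 ✗ → not eligible.
Vision Plan — status part-time ✗ (requires full-time or temporary) → not eligible.
Parking Benefit — service 1481 days ≥ 1 month (≈30 days) ✓; age 31 ≥ 18 ✓ → eligible.
Medical Plan — status part-time ✗ (requires seasonal) → not eligible.
Health Savings Account — status part-time ✓; service 1481 days ≥ 3 months (≈90 days) ✓; grade G7 ≥ G7 ✓ → eligible.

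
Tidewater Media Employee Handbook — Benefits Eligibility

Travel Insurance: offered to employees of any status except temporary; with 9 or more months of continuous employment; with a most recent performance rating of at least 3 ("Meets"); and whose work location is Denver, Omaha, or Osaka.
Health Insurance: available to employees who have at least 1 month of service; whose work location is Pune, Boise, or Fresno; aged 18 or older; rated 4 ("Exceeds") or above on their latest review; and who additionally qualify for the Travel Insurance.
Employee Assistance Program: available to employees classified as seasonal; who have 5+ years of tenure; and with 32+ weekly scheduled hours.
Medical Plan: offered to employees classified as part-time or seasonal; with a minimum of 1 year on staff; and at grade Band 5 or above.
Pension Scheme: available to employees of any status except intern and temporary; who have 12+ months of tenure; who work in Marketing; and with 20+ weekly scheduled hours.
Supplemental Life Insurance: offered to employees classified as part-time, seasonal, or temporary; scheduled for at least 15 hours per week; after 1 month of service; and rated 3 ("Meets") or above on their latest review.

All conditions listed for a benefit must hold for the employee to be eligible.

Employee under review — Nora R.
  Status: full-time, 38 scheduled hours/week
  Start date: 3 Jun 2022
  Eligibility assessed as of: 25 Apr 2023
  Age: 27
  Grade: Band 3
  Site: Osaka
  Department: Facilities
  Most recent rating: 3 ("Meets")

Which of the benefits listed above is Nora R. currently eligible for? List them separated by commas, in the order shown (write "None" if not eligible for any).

Service from 3 Jun 2022 to 25 Apr 2023: 326 days.
Travel Insurance — status full-time ✓ (not excluded); service 326 days ≥ 9 months (≈270 days) ✓; rating 3 ≥ 3 ✓; site Osaka ✓ → eligible.
Health Insurance — service 326 days ≥ 1 month (≈30 days) ✓; site Osaka ✗ (not Pune, Boise, or Fresno) → not eligible.
Employee Assistance Program — status full-time ✗ (requires seasonal) → not eligible.
Medical Plan — status full-time ✗ (requires part-time or seasonal) → not eligible.
Pension Scheme — status full-time ✓ (not excluded); service 326 days < 12 months (≈360 days) ✗ → not eligible.
Supplemental Life Insurance — status full-time ✗ (requires part-time, seasonal, or temporary) → not eligible.

Travel Insurance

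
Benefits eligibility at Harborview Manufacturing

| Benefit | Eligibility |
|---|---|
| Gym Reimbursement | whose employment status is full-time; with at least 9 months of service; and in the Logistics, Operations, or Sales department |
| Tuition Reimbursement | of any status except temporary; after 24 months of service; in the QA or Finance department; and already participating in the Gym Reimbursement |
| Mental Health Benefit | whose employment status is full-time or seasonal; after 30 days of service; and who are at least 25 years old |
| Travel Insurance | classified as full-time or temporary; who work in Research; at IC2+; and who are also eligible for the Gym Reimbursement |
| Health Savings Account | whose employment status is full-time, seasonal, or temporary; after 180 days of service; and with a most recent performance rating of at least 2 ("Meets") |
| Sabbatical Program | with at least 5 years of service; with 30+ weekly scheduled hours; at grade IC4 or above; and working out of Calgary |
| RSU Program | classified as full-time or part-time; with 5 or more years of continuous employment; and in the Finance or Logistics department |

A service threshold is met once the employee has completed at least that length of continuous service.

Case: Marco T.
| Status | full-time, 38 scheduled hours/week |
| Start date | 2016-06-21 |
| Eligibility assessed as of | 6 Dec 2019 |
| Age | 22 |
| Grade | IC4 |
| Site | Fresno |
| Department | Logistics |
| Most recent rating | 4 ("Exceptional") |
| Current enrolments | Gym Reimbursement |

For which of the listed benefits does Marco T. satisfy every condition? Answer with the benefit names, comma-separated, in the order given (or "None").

Gym Reimbursement, Health Savings Account

Service from 2016-06-21 to 6 Dec 2019: 1263 days.
Gym Reimbursement — status full-time ✓; service 1263 days ≥ 9 months (≈270 days) ✓; dept Logistics ✓ → eligible.
Tuition Reimbursement — status full-time ✓ (not excluded); service 1263 days ≥ 24 months (≈720 days) ✓; dept Logistics ✗ → not eligible.
Mental Health Benefit — status full-time ✓; service 1263 days ≥ 30 days ✓; age 22 < 25 ✗ → not eligible.
Travel Insurance — status full-time ✓; dept Logistics ✗ → not eligible.
Health Savings Account — status full-time ✓; service 1263 days ≥ 180 days ✓; rating 4 ≥ 2 ✓ → eligible.
Sabbatical Program — service 1263 days < 5 years (≈1825 days) ✗ → not eligible.
RSU Program — status full-time ✓; service 1263 days < 5 years (≈1825 days) ✗ → not eligible.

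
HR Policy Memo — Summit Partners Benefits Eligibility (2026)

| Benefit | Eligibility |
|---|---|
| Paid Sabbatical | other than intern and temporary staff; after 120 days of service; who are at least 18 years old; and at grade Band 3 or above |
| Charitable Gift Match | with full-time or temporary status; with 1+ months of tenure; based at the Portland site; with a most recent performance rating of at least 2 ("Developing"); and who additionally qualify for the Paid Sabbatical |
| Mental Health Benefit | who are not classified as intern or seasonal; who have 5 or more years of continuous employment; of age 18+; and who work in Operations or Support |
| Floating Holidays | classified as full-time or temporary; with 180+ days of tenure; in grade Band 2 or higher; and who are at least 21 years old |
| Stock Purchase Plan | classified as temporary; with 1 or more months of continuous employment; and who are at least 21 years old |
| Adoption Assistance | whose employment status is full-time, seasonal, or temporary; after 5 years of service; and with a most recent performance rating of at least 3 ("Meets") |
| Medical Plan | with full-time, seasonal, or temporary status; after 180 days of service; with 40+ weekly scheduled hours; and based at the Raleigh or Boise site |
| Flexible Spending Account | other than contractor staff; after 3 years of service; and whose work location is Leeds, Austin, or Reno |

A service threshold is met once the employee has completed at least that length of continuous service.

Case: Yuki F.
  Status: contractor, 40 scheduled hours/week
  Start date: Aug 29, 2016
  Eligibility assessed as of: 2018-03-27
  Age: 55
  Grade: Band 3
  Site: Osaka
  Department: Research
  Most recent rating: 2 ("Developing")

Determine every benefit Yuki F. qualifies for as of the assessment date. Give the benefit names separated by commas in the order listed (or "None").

Service from Aug 29, 2016 to 2018-03-27: 575 days.
Paid Sabbatical — status contractor ✓ (not excluded); service 575 days ≥ 120 days ✓; age 55 ≥ 18 ✓; grade Band 3 ≥ Band 3 ✓ → eligible.
Charitable Gift Match — status contractor ✗ (requires full-time or temporary) → not eligible.
Mental Health Benefit — status contractor ✓ (not excluded); service 575 days < 5 years (≈1825 days) ✗ → not eligible.
Floating Holidays — status contractor ✗ (requires full-time or temporary) → not eligible.
Stock Purchase Plan — status contractor ✗ (requires temporary) → not eligible.
Adoption Assistance — status contractor ✗ (requires full-time, seasonal, or temporary) → not eligible.
Medical Plan — status contractor ✗ (requires full-time, seasonal, or temporary) → not eligible.
Flexible Spending Account — status contractor ✗ (excluded) → not eligible.

Paid Sabbatical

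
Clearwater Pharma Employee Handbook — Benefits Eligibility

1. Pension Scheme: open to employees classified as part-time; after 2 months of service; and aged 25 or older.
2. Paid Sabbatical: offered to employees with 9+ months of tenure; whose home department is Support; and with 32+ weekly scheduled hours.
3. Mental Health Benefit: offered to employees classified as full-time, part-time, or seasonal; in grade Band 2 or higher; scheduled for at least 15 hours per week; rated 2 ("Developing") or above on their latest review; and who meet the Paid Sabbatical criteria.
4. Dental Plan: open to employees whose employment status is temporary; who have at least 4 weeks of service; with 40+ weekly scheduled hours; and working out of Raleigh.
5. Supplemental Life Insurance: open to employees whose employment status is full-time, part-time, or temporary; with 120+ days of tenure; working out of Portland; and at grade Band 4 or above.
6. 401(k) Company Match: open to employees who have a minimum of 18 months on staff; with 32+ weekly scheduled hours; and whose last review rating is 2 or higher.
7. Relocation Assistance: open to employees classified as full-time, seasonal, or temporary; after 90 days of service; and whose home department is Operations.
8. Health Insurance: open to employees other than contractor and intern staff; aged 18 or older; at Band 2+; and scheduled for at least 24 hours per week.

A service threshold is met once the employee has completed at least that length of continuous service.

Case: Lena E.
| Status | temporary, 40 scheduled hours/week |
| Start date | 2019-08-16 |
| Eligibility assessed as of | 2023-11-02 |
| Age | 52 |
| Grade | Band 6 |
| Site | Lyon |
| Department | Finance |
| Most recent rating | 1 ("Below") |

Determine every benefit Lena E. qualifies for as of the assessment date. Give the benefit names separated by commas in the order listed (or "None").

Service from 2019-08-16 to 2023-11-02: 1539 days.
Pension Scheme — status temporary ✗ (requires part-time) → not eligible.
Paid Sabbatical — service 1539 days ≥ 9 months (≈270 days) ✓; dept Finance ✗ → not eligible.
Mental Health Benefit — status temporary ✗ (requires full-time, part-time, or seasonal) → not eligible.
Dental Plan — status temporary ✓; service 1539 days ≥ 4 weeks (≈28 days) ✓; 40 hrs/wk ≥ 40 ✓; site Lyon ✗ (not Raleigh) → not eligible.
Supplemental Life Insurance — status temporary ✓; service 1539 days ≥ 120 days ✓; site Lyon ✗ (not Portland) → not eligible.
401(k) Company Match — service 1539 days ≥ 18 months (≈540 days) ✓; 40 hrs/wk ≥ 32 ✓; rating 1 < 2 ✗ → not eligible.
Relocation Assistance — status temporary ✓; service 1539 days ≥ 90 days ✓; dept Finance ✗ → not eligible.
Health Insurance — status temporary ✓ (not excluded); age 52 ≥ 18 ✓; grade Band 6 ≥ Band 2 ✓; 40 hrs/wk ≥ 24 ✓ → eligible.

Health Insurance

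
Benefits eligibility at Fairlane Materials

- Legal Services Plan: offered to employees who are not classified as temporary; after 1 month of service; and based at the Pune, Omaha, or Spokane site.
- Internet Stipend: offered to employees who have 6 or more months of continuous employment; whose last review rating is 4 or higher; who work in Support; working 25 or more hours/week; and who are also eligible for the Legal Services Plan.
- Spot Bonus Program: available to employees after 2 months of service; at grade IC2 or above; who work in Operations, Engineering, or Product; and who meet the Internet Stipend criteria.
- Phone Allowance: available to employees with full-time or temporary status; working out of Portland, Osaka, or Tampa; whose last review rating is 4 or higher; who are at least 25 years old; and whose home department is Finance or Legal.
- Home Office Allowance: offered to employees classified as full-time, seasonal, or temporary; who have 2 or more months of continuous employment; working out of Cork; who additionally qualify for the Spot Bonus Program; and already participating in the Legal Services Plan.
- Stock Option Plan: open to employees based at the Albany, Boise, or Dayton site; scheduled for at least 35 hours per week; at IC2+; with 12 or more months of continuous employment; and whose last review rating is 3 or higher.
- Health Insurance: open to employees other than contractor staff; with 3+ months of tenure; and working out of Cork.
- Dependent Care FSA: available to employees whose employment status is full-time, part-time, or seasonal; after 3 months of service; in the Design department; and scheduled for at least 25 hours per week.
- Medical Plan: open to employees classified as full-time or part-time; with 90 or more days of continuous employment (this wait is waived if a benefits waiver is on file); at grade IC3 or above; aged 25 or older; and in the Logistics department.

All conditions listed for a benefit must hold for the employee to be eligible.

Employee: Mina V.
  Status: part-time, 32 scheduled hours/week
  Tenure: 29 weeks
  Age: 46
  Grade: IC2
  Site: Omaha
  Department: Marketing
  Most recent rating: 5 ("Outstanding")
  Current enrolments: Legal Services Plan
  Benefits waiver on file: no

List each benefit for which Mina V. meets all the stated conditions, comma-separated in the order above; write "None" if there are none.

Legal Services Plan — status part-time ✓ (not excluded); service 29 weeks ≥ 1 month (≈30 days) ✓; site Omaha ✓ → eligible.
Internet Stipend — service 29 weeks ≥ 6 months (≈180 days) ✓; rating 5 ≥ 4 ✓; dept Marketing ✗ → not eligible.
Spot Bonus Program — service 29 weeks ≥ 2 months (≈60 days) ✓; grade IC2 ≥ IC2 ✓; dept Marketing ✗ → not eligible.
Phone Allowance — status part-time ✗ (requires full-time or temporary) → not eligible.
Home Office Allowance — status part-time ✗ (requires full-time, seasonal, or temporary) → not eligible.
Stock Option Plan — site Omaha ✗ (not Albany, Boise, or Dayton) → not eligible.
Health Insurance — status part-time ✓ (not excluded); service 29 weeks ≥ 3 months (≈90 days) ✓; site Omaha ✗ (not Cork) → not eligible.
Dependent Care FSA — status part-time ✓; service 29 weeks ≥ 3 months (≈90 days) ✓; dept Marketing ✗ → not eligible.
Medical Plan — status part-time ✓; no waiver, service 29 weeks ≥ 90 days ✓; grade IC2 < IC3 ✗ → not eligible.

Legal Services Plan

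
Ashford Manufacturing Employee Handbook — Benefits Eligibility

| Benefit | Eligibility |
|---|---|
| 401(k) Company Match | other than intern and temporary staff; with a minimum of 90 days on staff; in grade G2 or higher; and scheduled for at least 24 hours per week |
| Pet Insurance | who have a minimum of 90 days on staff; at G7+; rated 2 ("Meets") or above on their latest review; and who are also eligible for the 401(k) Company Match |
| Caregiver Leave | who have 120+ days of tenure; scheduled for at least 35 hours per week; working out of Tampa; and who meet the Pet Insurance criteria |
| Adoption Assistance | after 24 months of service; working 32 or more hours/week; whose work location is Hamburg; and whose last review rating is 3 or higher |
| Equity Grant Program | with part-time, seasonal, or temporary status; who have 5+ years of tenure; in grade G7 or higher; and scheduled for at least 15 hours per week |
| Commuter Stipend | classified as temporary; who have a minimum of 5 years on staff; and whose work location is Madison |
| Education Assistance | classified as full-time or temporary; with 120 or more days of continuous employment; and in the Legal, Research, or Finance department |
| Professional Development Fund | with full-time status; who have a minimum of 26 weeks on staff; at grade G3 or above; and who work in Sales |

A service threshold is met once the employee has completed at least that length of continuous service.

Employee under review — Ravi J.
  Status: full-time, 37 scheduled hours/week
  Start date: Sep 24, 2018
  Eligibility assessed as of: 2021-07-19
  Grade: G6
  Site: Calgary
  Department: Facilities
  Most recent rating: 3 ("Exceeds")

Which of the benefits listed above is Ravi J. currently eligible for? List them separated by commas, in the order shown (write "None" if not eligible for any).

401(k) Company Match

Service from Sep 24, 2018 to 2021-07-19: 1029 days.
401(k) Company Match — status full-time ✓ (not excluded); service 1029 days ≥ 90 days ✓; grade G6 ≥ G2 ✓; 37 hrs/wk ≥ 24 ✓ → eligible.
Pet Insurance — service 1029 days ≥ 90 days ✓; grade G6 < G7 ✗ → not eligible.
Caregiver Leave — service 1029 days ≥ 120 days ✓; 37 hrs/wk ≥ 35 ✓; site Calgary ✗ (not Tampa) → not eligible.
Adoption Assistance — service 1029 days ≥ 24 months (≈720 days) ✓; 37 hrs/wk ≥ 32 ✓; site Calgary ✗ (not Hamburg) → not eligible.
Equity Grant Program — status full-time ✗ (requires part-time, seasonal, or temporary) → not eligible.
Commuter Stipend — status full-time ✗ (requires temporary) → not eligible.
Education Assistance — status full-time ✓; service 1029 days ≥ 120 days ✓; dept Facilities ✗ → not eligible.
Professional Development Fund — status full-time ✓; service 1029 days ≥ 26 weeks (≈182 days) ✓; grade G6 ≥ G3 ✓; dept Facilities ✗ → not eligible.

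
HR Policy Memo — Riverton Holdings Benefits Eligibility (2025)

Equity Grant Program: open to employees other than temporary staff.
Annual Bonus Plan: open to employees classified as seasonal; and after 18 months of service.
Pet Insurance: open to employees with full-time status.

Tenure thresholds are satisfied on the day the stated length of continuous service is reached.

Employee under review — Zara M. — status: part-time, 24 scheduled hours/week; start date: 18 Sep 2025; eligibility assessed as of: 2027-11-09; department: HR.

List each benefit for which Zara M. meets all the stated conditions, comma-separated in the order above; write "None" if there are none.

Equity Grant Program

Service from 18 Sep 2025 to 2027-11-09: 782 days.
Equity Grant Program — status part-time ✓ (not excluded) → eligible.
Annual Bonus Plan — status part-time ✗ (requires seasonal) → not eligible.
Pet Insurance — status part-time ✗ (requires full-time) → not eligible.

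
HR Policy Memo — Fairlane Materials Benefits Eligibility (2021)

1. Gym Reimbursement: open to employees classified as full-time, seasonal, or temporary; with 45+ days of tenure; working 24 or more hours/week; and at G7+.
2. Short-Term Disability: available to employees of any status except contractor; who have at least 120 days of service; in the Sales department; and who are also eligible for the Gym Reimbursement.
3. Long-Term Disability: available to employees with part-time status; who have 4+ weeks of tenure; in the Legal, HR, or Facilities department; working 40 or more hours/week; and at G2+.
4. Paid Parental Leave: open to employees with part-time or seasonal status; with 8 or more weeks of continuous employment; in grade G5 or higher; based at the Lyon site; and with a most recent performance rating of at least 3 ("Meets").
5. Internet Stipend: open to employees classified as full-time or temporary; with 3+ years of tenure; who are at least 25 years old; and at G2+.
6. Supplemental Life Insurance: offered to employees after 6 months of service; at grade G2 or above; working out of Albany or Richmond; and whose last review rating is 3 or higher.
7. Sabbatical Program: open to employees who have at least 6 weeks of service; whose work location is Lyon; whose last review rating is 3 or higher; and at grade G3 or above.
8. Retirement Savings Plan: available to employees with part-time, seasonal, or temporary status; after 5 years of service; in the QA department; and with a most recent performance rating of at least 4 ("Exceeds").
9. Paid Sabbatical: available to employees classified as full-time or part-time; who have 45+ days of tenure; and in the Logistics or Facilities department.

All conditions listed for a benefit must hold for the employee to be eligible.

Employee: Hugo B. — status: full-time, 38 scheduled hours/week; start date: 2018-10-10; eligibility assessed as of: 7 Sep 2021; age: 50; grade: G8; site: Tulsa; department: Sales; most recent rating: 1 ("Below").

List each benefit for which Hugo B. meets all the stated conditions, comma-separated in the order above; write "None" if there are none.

Service from 2018-10-10 to 7 Sep 2021: 1063 days.
Gym Reimbursement — status full-time ✓; service 1063 days ≥ 45 days ✓; 38 hrs/wk ≥ 24 ✓; grade G8 ≥ G7 ✓ → eligible.
Short-Term Disability — status full-time ✓ (not excluded); service 1063 days ≥ 120 days ✓; dept Sales ✓; eligible for Gym Reimbursement ✓ → eligible.
Long-Term Disability — status full-time ✗ (requires part-time) → not eligible.
Paid Parental Leave — status full-time ✗ (requires part-time or seasonal) → not eligible.
Internet Stipend — status full-time ✓; service 1063 days < 3 years (≈1095 days) ✗ → not eligible.
Supplemental Life Insurance — service 1063 days ≥ 6 months (≈180 days) ✓; grade G8 ≥ G2 ✓; site Tulsa ✗ (not Albany or Richmond) → not eligible.
Sabbatical Program — service 1063 days ≥ 6 weeks (≈42 days) ✓; site Tulsa ✗ (not Lyon) → not eligible.
Retirement Savings Plan — status full-time ✗ (requires part-time, seasonal, or temporary) → not eligible.
Paid Sabbatical — status full-time ✓; service 1063 days ≥ 45 days ✓; dept Sales ✗ → not eligible.

Gym Reimbursement, Short-Term Disability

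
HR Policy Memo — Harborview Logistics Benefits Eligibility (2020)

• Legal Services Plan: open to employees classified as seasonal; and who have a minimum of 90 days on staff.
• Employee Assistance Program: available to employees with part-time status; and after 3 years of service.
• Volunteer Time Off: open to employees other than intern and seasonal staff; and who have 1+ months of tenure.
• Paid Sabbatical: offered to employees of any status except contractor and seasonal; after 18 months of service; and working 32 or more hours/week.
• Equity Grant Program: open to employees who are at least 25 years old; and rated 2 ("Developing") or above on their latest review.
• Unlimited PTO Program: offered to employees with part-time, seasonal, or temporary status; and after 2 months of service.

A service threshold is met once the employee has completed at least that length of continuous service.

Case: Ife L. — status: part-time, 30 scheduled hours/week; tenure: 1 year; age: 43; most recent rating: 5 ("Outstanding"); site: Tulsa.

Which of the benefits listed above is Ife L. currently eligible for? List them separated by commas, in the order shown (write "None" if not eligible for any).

Legal Services Plan — status part-time ✗ (requires seasonal) → not eligible.
Employee Assistance Program — status part-time ✓; service 1 year < 3 years ✗ → not eligible.
Volunteer Time Off — status part-time ✓ (not excluded); service 1 year ≥ 1 month (≈30 days) ✓ → eligible.
Paid Sabbatical — status part-time ✓ (not excluded); service 1 year < 18 months (≈540 days) ✗ → not eligible.
Equity Grant Program — age 43 ≥ 25 ✓; rating 5 ≥ 2 ✓ → eligible.
Unlimited PTO Program — status part-time ✓; service 1 year ≥ 2 months (≈60 days) ✓ → eligible.

Volunteer Time Off, Equity Grant Program, Unlimited PTO Program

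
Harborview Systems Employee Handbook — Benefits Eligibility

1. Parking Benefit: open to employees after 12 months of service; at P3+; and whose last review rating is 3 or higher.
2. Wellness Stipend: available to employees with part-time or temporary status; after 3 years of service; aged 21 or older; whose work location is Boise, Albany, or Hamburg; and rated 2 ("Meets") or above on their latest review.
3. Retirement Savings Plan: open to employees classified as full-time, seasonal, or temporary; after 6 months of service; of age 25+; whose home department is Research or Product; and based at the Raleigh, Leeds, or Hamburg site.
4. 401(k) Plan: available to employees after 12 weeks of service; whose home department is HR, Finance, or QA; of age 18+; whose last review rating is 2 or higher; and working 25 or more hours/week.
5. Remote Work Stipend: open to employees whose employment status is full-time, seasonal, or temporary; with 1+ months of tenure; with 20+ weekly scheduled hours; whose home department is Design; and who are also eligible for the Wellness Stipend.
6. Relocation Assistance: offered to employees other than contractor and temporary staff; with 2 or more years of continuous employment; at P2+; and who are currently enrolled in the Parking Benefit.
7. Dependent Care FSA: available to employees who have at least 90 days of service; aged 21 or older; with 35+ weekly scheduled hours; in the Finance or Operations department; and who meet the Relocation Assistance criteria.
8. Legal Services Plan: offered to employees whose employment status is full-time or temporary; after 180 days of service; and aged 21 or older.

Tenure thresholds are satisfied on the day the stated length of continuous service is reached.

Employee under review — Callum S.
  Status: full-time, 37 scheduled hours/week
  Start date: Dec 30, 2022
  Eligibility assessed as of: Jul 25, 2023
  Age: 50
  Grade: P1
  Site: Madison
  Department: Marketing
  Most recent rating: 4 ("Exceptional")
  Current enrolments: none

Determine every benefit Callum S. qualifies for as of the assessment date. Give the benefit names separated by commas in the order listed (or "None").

Service from Dec 30, 2022 to Jul 25, 2023: 207 days.
Parking Benefit — service 207 days < 12 months (≈360 days) ✗ → not eligible.
Wellness Stipend — status full-time ✗ (requires part-time or temporary) → not eligible.
Retirement Savings Plan — status full-time ✓; service 207 days ≥ 6 months (≈180 days) ✓; age 50 ≥ 25 ✓; dept Marketing ✗ → not eligible.
401(k) Plan — service 207 days ≥ 12 weeks (≈84 days) ✓; dept Marketing ✗ → not eligible.
Remote Work Stipend — status full-time ✓; service 207 days ≥ 1 month (≈30 days) ✓; 37 hrs/wk ≥ 20 ✓; dept Marketing ✗ → not eligible.
Relocation Assistance — status full-time ✓ (not excluded); service 207 days < 2 years (≈730 days) ✗ → not eligible.
Dependent Care FSA — service 207 days ≥ 90 days ✓; age 50 ≥ 21 ✓; 37 hrs/wk ≥ 35 ✓; dept Marketing ✗ → not eligible.
Legal Services Plan — status full-time ✓; service 207 days ≥ 180 days ✓; age 50 ≥ 21 ✓ → eligible.

Legal Services Plan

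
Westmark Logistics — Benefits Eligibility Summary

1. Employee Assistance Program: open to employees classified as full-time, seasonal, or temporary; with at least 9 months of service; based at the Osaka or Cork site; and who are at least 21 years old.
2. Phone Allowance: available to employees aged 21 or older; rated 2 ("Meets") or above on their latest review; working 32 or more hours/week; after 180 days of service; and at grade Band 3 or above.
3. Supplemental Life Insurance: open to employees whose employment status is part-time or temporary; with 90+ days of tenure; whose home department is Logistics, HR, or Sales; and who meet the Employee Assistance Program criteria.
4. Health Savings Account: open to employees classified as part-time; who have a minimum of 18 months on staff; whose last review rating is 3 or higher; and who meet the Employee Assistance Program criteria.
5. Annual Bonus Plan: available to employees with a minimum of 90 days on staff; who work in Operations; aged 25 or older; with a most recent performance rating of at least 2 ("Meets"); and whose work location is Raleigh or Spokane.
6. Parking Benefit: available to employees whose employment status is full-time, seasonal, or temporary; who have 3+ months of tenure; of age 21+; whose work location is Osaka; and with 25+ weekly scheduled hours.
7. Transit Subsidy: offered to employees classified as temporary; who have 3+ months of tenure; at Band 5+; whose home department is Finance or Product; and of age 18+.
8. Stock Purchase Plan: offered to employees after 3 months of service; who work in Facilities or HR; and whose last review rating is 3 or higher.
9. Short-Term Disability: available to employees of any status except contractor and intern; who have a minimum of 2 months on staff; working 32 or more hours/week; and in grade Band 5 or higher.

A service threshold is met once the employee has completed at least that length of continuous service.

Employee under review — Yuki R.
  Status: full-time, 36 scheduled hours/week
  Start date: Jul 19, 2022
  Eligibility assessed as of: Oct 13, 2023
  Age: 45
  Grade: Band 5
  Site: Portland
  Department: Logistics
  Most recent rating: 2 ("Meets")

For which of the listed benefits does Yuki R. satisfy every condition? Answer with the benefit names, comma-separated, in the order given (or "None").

Service from Jul 19, 2022 to Oct 13, 2023: 451 days.
Employee Assistance Program — status full-time ✓; service 451 days ≥ 9 months (≈270 days) ✓; site Portland ✗ (not Osaka or Cork) → not eligible.
Phone Allowance — age 45 ≥ 21 ✓; rating 2 ≥ 2 ✓; 36 hrs/wk ≥ 32 ✓; service 451 days ≥ 180 days ✓; grade Band 5 ≥ Band 3 ✓ → eligible.
Supplemental Life Insurance — status full-time ✗ (requires part-time or temporary) → not eligible.
Health Savings Account — status full-time ✗ (requires part-time) → not eligible.
Annual Bonus Plan — service 451 days ≥ 90 days ✓; dept Logistics ✗ → not eligible.
Parking Benefit — status full-time ✓; service 451 days ≥ 3 months (≈90 days) ✓; age 45 ≥ 21 ✓; site Portland ✗ (not Osaka) → not eligible.
Transit Subsidy — status full-time ✗ (requires temporary) → not eligible.
Stock Purchase Plan — service 451 days ≥ 3 months (≈90 days) ✓; dept Logistics ✗ → not eligible.
Short-Term Disability — status full-time ✓ (not excluded); service 451 days ≥ 2 months (≈60 days) ✓; 36 hrs/wk ≥ 32 ✓; grade Band 5 ≥ Band 5 ✓ → eligible.

Phone Allowance, Short-Term Disability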